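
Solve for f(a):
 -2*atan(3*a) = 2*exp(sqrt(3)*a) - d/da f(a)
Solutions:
 f(a) = C1 + 2*a*atan(3*a) + 2*sqrt(3)*exp(sqrt(3)*a)/3 - log(9*a^2 + 1)/3


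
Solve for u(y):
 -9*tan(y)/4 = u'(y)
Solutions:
 u(y) = C1 + 9*log(cos(y))/4


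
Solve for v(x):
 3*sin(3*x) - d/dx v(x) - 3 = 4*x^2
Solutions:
 v(x) = C1 - 4*x^3/3 - 3*x - cos(3*x)


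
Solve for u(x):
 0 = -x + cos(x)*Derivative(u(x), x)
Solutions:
 u(x) = C1 + Integral(x/cos(x), x)


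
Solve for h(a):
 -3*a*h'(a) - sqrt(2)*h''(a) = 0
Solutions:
 h(a) = C1 + C2*erf(2^(1/4)*sqrt(3)*a/2)


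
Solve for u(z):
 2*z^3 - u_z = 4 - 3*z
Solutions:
 u(z) = C1 + z^4/2 + 3*z^2/2 - 4*z


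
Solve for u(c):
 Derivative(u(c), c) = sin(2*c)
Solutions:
 u(c) = C1 - cos(2*c)/2


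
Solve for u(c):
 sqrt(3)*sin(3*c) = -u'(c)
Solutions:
 u(c) = C1 + sqrt(3)*cos(3*c)/3


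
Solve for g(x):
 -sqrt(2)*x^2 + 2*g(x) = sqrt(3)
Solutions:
 g(x) = sqrt(2)*x^2/2 + sqrt(3)/2


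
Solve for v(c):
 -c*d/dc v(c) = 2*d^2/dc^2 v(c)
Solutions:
 v(c) = C1 + C2*erf(c/2)


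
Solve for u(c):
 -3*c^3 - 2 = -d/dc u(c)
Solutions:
 u(c) = C1 + 3*c^4/4 + 2*c


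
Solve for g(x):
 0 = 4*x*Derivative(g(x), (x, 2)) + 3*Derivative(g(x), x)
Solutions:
 g(x) = C1 + C2*x^(1/4)


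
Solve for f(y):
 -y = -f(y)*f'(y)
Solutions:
 f(y) = -sqrt(C1 + y^2)
 f(y) = sqrt(C1 + y^2)


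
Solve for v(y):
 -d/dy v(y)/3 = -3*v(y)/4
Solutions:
 v(y) = C1*exp(9*y/4)


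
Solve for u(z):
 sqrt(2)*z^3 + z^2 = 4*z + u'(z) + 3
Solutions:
 u(z) = C1 + sqrt(2)*z^4/4 + z^3/3 - 2*z^2 - 3*z


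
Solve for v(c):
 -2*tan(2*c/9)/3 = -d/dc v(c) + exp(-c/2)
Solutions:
 v(c) = C1 + 3*log(tan(2*c/9)^2 + 1)/2 - 2*exp(-c/2)


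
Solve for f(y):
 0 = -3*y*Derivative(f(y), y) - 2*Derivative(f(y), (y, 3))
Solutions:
 f(y) = C1 + Integral(C2*airyai(-2^(2/3)*3^(1/3)*y/2) + C3*airybi(-2^(2/3)*3^(1/3)*y/2), y)


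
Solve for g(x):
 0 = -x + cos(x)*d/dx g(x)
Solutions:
 g(x) = C1 + Integral(x/cos(x), x)


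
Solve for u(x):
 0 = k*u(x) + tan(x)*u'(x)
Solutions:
 u(x) = C1*exp(-k*log(sin(x)))


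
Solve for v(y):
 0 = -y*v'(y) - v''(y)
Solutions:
 v(y) = C1 + C2*erf(sqrt(2)*y/2)


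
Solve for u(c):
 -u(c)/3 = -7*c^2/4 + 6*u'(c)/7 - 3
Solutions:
 u(c) = C1*exp(-7*c/18) + 21*c^2/4 - 27*c + 549/7


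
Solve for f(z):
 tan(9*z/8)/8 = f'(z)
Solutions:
 f(z) = C1 - log(cos(9*z/8))/9


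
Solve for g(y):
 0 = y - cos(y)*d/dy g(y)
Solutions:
 g(y) = C1 + Integral(y/cos(y), y)


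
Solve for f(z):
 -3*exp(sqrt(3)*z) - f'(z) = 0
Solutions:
 f(z) = C1 - sqrt(3)*exp(sqrt(3)*z)


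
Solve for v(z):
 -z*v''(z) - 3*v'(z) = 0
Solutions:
 v(z) = C1 + C2/z^2


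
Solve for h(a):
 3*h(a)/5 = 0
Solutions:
 h(a) = 0


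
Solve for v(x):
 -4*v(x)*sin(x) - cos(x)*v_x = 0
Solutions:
 v(x) = C1*cos(x)^4


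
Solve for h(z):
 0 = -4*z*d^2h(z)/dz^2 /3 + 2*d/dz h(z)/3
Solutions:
 h(z) = C1 + C2*z^(3/2)


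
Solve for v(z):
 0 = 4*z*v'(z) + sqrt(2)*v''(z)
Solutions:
 v(z) = C1 + C2*erf(2^(1/4)*z)


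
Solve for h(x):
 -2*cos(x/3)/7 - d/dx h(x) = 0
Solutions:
 h(x) = C1 - 6*sin(x/3)/7


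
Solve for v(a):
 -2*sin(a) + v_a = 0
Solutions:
 v(a) = C1 - 2*cos(a)


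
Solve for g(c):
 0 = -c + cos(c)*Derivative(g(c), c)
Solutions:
 g(c) = C1 + Integral(c/cos(c), c)


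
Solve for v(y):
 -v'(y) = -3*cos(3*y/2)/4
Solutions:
 v(y) = C1 + sin(3*y/2)/2


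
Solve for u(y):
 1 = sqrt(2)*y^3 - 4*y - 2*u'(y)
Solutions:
 u(y) = C1 + sqrt(2)*y^4/8 - y^2 - y/2


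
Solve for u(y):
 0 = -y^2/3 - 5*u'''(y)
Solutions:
 u(y) = C1 + C2*y + C3*y^2 - y^5/900


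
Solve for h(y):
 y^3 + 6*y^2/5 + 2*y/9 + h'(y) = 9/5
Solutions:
 h(y) = C1 - y^4/4 - 2*y^3/5 - y^2/9 + 9*y/5


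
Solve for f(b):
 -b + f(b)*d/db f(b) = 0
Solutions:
 f(b) = -sqrt(C1 + b^2)
 f(b) = sqrt(C1 + b^2)


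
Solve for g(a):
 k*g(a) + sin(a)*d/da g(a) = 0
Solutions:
 g(a) = C1*exp(k*(-log(cos(a) - 1) + log(cos(a) + 1))/2)


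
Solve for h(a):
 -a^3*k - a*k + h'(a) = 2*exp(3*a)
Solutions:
 h(a) = C1 + a^4*k/4 + a^2*k/2 + 2*exp(3*a)/3


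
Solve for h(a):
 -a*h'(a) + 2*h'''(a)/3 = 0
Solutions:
 h(a) = C1 + Integral(C2*airyai(2^(2/3)*3^(1/3)*a/2) + C3*airybi(2^(2/3)*3^(1/3)*a/2), a)


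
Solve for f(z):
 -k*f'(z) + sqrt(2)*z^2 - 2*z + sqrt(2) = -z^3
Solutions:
 f(z) = C1 + z^4/(4*k) + sqrt(2)*z^3/(3*k) - z^2/k + sqrt(2)*z/k


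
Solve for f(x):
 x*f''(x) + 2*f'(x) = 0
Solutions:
 f(x) = C1 + C2/x


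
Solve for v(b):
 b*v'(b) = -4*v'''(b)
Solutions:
 v(b) = C1 + Integral(C2*airyai(-2^(1/3)*b/2) + C3*airybi(-2^(1/3)*b/2), b)


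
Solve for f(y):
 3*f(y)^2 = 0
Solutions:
 f(y) = 0


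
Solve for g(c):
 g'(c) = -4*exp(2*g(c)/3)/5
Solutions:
 g(c) = 3*log(-sqrt(-1/(C1 - 4*c))) - 3*log(2) + 3*log(30)/2
 g(c) = 3*log(-1/(C1 - 4*c))/2 - 3*log(2) + 3*log(30)/2


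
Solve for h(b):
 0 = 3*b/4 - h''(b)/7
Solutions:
 h(b) = C1 + C2*b + 7*b^3/8


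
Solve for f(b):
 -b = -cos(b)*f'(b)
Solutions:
 f(b) = C1 + Integral(b/cos(b), b)


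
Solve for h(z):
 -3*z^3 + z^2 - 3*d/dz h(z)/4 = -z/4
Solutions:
 h(z) = C1 - z^4 + 4*z^3/9 + z^2/6


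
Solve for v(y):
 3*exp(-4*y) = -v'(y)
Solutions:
 v(y) = C1 + 3*exp(-4*y)/4


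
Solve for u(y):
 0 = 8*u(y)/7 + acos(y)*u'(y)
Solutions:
 u(y) = C1*exp(-8*Integral(1/acos(y), y)/7)


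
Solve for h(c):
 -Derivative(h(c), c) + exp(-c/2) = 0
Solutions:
 h(c) = C1 - 2*exp(-c/2)


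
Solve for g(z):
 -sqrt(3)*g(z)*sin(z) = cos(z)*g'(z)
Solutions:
 g(z) = C1*cos(z)^(sqrt(3))


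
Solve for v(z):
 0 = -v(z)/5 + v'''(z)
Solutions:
 v(z) = C3*exp(5^(2/3)*z/5) + (C1*sin(sqrt(3)*5^(2/3)*z/10) + C2*cos(sqrt(3)*5^(2/3)*z/10))*exp(-5^(2/3)*z/10)


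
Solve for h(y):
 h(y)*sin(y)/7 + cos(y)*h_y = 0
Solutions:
 h(y) = C1*cos(y)^(1/7)


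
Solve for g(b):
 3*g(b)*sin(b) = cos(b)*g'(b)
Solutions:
 g(b) = C1/cos(b)^3


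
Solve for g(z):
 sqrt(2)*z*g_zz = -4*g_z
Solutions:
 g(z) = C1 + C2*z^(1 - 2*sqrt(2))


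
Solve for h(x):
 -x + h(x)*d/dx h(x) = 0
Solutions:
 h(x) = -sqrt(C1 + x^2)
 h(x) = sqrt(C1 + x^2)


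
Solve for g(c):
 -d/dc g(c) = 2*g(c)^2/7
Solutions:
 g(c) = 7/(C1 + 2*c)


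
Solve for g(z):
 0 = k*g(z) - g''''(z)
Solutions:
 g(z) = C1*exp(-k^(1/4)*z) + C2*exp(k^(1/4)*z) + C3*exp(-I*k^(1/4)*z) + C4*exp(I*k^(1/4)*z)


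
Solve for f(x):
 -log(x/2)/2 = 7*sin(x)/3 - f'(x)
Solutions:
 f(x) = C1 + x*log(x)/2 - x/2 - x*log(2)/2 - 7*cos(x)/3


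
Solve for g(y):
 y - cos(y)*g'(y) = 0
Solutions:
 g(y) = C1 + Integral(y/cos(y), y)


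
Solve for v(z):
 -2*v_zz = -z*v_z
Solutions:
 v(z) = C1 + C2*erfi(z/2)


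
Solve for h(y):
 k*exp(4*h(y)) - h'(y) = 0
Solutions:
 h(y) = log(-(-1/(C1 + 4*k*y))^(1/4))
 h(y) = log(-1/(C1 + 4*k*y))/4
 h(y) = log(-I*(-1/(C1 + 4*k*y))^(1/4))
 h(y) = log(I*(-1/(C1 + 4*k*y))^(1/4))


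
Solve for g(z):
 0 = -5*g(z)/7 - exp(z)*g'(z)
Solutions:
 g(z) = C1*exp(5*exp(-z)/7)


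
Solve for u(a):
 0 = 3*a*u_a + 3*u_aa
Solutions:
 u(a) = C1 + C2*erf(sqrt(2)*a/2)


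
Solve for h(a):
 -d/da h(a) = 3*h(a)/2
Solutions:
 h(a) = C1*exp(-3*a/2)


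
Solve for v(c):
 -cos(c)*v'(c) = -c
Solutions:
 v(c) = C1 + Integral(c/cos(c), c)


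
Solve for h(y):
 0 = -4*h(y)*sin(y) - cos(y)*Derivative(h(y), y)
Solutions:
 h(y) = C1*cos(y)^4


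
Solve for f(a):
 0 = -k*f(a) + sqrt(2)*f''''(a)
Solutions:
 f(a) = C1*exp(-2^(7/8)*a*k^(1/4)/2) + C2*exp(2^(7/8)*a*k^(1/4)/2) + C3*exp(-2^(7/8)*I*a*k^(1/4)/2) + C4*exp(2^(7/8)*I*a*k^(1/4)/2)


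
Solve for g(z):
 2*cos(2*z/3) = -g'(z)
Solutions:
 g(z) = C1 - 3*sin(2*z/3)


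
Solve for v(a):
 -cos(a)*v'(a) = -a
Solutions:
 v(a) = C1 + Integral(a/cos(a), a)


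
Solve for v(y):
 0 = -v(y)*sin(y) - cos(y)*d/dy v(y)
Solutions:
 v(y) = C1*cos(y)


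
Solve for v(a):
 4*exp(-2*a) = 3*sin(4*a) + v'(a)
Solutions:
 v(a) = C1 + 3*cos(4*a)/4 - 2*exp(-2*a)


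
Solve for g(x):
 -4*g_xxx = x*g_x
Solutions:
 g(x) = C1 + Integral(C2*airyai(-2^(1/3)*x/2) + C3*airybi(-2^(1/3)*x/2), x)


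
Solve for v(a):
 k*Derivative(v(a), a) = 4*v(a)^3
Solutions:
 v(a) = -sqrt(2)*sqrt(-k/(C1*k + 4*a))/2
 v(a) = sqrt(2)*sqrt(-k/(C1*k + 4*a))/2


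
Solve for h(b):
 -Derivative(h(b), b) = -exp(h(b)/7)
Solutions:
 h(b) = 7*log(-1/(C1 + b)) + 7*log(7)


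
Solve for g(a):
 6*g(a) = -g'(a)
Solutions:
 g(a) = C1*exp(-6*a)


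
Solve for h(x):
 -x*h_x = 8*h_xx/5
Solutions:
 h(x) = C1 + C2*erf(sqrt(5)*x/4)


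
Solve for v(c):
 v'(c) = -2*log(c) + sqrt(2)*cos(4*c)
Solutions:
 v(c) = C1 - 2*c*log(c) + 2*c + sqrt(2)*sin(4*c)/4


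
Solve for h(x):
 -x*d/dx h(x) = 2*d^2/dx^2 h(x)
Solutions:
 h(x) = C1 + C2*erf(x/2)


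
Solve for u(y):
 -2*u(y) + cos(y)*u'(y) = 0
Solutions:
 u(y) = C1*(sin(y) + 1)/(sin(y) - 1)


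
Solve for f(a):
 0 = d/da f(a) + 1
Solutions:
 f(a) = C1 - a


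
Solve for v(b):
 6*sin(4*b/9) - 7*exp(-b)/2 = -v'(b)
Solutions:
 v(b) = C1 + 27*cos(4*b/9)/2 - 7*exp(-b)/2


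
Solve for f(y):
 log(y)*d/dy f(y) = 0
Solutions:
 f(y) = C1


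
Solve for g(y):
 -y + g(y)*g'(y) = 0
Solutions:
 g(y) = -sqrt(C1 + y^2)
 g(y) = sqrt(C1 + y^2)


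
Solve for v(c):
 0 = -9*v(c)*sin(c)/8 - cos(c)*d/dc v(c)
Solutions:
 v(c) = C1*cos(c)^(9/8)


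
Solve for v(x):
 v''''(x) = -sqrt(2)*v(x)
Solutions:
 v(x) = (C1*sin(2^(5/8)*x/2) + C2*cos(2^(5/8)*x/2))*exp(-2^(5/8)*x/2) + (C3*sin(2^(5/8)*x/2) + C4*cos(2^(5/8)*x/2))*exp(2^(5/8)*x/2)


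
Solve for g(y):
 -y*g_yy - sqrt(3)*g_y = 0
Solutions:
 g(y) = C1 + C2*y^(1 - sqrt(3))


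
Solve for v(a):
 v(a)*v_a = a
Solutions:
 v(a) = -sqrt(C1 + a^2)
 v(a) = sqrt(C1 + a^2)


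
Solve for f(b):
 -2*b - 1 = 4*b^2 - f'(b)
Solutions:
 f(b) = C1 + 4*b^3/3 + b^2 + b


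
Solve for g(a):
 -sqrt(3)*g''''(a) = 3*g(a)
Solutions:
 g(a) = (C1*sin(sqrt(2)*3^(1/8)*a/2) + C2*cos(sqrt(2)*3^(1/8)*a/2))*exp(-sqrt(2)*3^(1/8)*a/2) + (C3*sin(sqrt(2)*3^(1/8)*a/2) + C4*cos(sqrt(2)*3^(1/8)*a/2))*exp(sqrt(2)*3^(1/8)*a/2)


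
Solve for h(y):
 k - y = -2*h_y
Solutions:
 h(y) = C1 - k*y/2 + y^2/4


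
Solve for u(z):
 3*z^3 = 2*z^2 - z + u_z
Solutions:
 u(z) = C1 + 3*z^4/4 - 2*z^3/3 + z^2/2


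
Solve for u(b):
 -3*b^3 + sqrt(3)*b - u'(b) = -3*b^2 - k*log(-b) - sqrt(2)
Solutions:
 u(b) = C1 - 3*b^4/4 + b^3 + sqrt(3)*b^2/2 + b*k*log(-b) + b*(-k + sqrt(2))


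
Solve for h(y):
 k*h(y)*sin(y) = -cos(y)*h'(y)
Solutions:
 h(y) = C1*exp(k*log(cos(y)))


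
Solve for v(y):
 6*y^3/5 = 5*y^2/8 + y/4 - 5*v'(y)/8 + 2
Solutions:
 v(y) = C1 - 12*y^4/25 + y^3/3 + y^2/5 + 16*y/5


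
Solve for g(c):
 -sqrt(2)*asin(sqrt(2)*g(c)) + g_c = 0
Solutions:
 Integral(1/asin(sqrt(2)*_y), (_y, g(c))) = C1 + sqrt(2)*c


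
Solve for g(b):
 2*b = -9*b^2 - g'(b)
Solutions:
 g(b) = C1 - 3*b^3 - b^2


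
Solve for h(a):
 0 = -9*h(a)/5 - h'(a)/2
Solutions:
 h(a) = C1*exp(-18*a/5)


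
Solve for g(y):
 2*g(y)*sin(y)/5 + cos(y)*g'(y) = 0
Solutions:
 g(y) = C1*cos(y)^(2/5)


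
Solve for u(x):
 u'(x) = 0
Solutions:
 u(x) = C1


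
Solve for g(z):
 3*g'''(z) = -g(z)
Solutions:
 g(z) = C3*exp(-3^(2/3)*z/3) + (C1*sin(3^(1/6)*z/2) + C2*cos(3^(1/6)*z/2))*exp(3^(2/3)*z/6)


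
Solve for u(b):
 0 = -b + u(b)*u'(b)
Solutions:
 u(b) = -sqrt(C1 + b^2)
 u(b) = sqrt(C1 + b^2)


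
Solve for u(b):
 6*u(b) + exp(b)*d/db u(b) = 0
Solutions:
 u(b) = C1*exp(6*exp(-b))


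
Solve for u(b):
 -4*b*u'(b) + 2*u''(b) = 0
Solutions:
 u(b) = C1 + C2*erfi(b)


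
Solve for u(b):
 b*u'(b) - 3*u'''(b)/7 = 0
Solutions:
 u(b) = C1 + Integral(C2*airyai(3^(2/3)*7^(1/3)*b/3) + C3*airybi(3^(2/3)*7^(1/3)*b/3), b)


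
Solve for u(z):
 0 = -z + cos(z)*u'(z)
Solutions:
 u(z) = C1 + Integral(z/cos(z), z)


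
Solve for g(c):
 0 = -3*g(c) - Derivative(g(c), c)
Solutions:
 g(c) = C1*exp(-3*c)


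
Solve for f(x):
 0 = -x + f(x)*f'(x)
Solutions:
 f(x) = -sqrt(C1 + x^2)
 f(x) = sqrt(C1 + x^2)


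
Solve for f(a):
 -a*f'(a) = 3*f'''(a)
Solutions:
 f(a) = C1 + Integral(C2*airyai(-3^(2/3)*a/3) + C3*airybi(-3^(2/3)*a/3), a)


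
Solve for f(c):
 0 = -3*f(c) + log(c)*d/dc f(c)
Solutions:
 f(c) = C1*exp(3*li(c))


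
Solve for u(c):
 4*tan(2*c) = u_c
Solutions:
 u(c) = C1 - 2*log(cos(2*c))


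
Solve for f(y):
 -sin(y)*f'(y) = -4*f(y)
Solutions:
 f(y) = C1*(cos(y)^2 - 2*cos(y) + 1)/(cos(y)^2 + 2*cos(y) + 1)


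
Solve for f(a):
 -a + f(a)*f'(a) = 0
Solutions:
 f(a) = -sqrt(C1 + a^2)
 f(a) = sqrt(C1 + a^2)


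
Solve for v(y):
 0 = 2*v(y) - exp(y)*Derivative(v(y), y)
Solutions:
 v(y) = C1*exp(-2*exp(-y))


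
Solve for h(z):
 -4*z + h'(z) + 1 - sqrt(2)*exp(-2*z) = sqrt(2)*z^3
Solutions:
 h(z) = C1 + sqrt(2)*z^4/4 + 2*z^2 - z - sqrt(2)*exp(-2*z)/2


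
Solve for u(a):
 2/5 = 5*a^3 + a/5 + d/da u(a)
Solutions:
 u(a) = C1 - 5*a^4/4 - a^2/10 + 2*a/5


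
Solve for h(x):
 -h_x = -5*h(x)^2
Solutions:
 h(x) = -1/(C1 + 5*x)


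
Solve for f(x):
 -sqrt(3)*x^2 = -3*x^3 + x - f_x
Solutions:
 f(x) = C1 - 3*x^4/4 + sqrt(3)*x^3/3 + x^2/2


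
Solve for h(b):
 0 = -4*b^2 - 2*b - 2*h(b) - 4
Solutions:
 h(b) = -2*b^2 - b - 2


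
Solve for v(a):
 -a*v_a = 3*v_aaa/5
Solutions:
 v(a) = C1 + Integral(C2*airyai(-3^(2/3)*5^(1/3)*a/3) + C3*airybi(-3^(2/3)*5^(1/3)*a/3), a)


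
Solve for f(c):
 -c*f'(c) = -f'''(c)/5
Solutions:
 f(c) = C1 + Integral(C2*airyai(5^(1/3)*c) + C3*airybi(5^(1/3)*c), c)


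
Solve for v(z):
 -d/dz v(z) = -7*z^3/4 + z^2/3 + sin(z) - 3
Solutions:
 v(z) = C1 + 7*z^4/16 - z^3/9 + 3*z + cos(z)


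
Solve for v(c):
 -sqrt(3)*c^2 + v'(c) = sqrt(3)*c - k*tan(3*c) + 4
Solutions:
 v(c) = C1 + sqrt(3)*c^3/3 + sqrt(3)*c^2/2 + 4*c + k*log(cos(3*c))/3


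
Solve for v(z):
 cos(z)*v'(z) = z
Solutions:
 v(z) = C1 + Integral(z/cos(z), z)


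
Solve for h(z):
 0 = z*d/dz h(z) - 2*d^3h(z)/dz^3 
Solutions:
 h(z) = C1 + Integral(C2*airyai(2^(2/3)*z/2) + C3*airybi(2^(2/3)*z/2), z)


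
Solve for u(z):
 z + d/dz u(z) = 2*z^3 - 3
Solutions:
 u(z) = C1 + z^4/2 - z^2/2 - 3*z


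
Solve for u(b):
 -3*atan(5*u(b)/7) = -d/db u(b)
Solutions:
 Integral(1/atan(5*_y/7), (_y, u(b))) = C1 + 3*b


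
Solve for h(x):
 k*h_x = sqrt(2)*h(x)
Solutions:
 h(x) = C1*exp(sqrt(2)*x/k)


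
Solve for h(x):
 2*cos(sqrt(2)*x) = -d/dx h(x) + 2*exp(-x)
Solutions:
 h(x) = C1 - sqrt(2)*sin(sqrt(2)*x) - 2*exp(-x)


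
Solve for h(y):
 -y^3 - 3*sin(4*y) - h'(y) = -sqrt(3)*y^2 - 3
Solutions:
 h(y) = C1 - y^4/4 + sqrt(3)*y^3/3 + 3*y + 3*cos(4*y)/4


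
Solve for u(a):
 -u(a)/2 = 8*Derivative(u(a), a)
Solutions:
 u(a) = C1*exp(-a/16)


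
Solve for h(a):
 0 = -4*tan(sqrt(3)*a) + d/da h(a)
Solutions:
 h(a) = C1 - 4*sqrt(3)*log(cos(sqrt(3)*a))/3


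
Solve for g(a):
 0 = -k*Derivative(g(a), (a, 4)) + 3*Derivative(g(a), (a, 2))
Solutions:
 g(a) = C1 + C2*a + C3*exp(-sqrt(3)*a*sqrt(1/k)) + C4*exp(sqrt(3)*a*sqrt(1/k))


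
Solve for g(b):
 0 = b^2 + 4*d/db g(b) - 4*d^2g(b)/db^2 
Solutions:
 g(b) = C1 + C2*exp(b) - b^3/12 - b^2/4 - b/2


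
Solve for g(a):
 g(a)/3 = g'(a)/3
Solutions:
 g(a) = C1*exp(a)


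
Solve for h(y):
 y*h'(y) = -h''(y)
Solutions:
 h(y) = C1 + C2*erf(sqrt(2)*y/2)


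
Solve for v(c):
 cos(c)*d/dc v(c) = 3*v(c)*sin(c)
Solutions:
 v(c) = C1/cos(c)^3


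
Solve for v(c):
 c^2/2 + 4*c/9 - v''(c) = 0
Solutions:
 v(c) = C1 + C2*c + c^4/24 + 2*c^3/27


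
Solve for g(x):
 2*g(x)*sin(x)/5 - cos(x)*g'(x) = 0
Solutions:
 g(x) = C1/cos(x)^(2/5)


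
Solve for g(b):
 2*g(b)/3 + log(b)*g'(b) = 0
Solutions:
 g(b) = C1*exp(-2*li(b)/3)


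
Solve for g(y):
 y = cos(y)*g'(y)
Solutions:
 g(y) = C1 + Integral(y/cos(y), y)


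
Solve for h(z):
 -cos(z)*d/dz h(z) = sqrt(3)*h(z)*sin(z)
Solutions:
 h(z) = C1*cos(z)^(sqrt(3))


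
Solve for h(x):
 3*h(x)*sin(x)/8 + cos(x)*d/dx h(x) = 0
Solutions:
 h(x) = C1*cos(x)^(3/8)


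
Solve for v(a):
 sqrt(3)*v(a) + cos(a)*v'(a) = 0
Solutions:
 v(a) = C1*(sin(a) - 1)^(sqrt(3)/2)/(sin(a) + 1)^(sqrt(3)/2)


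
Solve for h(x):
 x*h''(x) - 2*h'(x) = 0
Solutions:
 h(x) = C1 + C2*x^3


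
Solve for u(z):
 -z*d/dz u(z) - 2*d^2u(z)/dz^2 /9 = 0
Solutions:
 u(z) = C1 + C2*erf(3*z/2)


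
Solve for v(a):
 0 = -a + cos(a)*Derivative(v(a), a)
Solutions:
 v(a) = C1 + Integral(a/cos(a), a)


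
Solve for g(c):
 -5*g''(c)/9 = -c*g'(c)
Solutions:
 g(c) = C1 + C2*erfi(3*sqrt(10)*c/10)


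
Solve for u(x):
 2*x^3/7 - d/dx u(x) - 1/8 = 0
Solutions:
 u(x) = C1 + x^4/14 - x/8


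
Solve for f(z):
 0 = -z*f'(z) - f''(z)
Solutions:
 f(z) = C1 + C2*erf(sqrt(2)*z/2)


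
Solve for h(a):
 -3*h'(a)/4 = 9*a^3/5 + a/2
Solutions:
 h(a) = C1 - 3*a^4/5 - a^2/3


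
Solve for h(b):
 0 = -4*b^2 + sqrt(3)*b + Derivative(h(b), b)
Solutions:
 h(b) = C1 + 4*b^3/3 - sqrt(3)*b^2/2


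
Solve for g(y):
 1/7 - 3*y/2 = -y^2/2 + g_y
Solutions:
 g(y) = C1 + y^3/6 - 3*y^2/4 + y/7


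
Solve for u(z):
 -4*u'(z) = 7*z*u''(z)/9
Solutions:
 u(z) = C1 + C2/z^(29/7)


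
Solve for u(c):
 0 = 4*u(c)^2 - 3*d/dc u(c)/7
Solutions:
 u(c) = -3/(C1 + 28*c)


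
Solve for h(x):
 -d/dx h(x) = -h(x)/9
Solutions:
 h(x) = C1*exp(x/9)


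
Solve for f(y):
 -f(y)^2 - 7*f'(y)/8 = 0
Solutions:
 f(y) = 7/(C1 + 8*y)


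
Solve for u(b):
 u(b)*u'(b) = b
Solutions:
 u(b) = -sqrt(C1 + b^2)
 u(b) = sqrt(C1 + b^2)


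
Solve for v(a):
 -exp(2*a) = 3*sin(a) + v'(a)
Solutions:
 v(a) = C1 - exp(2*a)/2 + 3*cos(a)


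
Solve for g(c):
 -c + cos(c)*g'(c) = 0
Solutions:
 g(c) = C1 + Integral(c/cos(c), c)


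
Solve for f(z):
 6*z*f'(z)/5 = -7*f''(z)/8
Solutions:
 f(z) = C1 + C2*erf(2*sqrt(210)*z/35)


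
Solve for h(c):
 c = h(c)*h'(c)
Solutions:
 h(c) = -sqrt(C1 + c^2)
 h(c) = sqrt(C1 + c^2)


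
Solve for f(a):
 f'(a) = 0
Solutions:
 f(a) = C1


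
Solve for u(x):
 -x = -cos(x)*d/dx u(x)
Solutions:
 u(x) = C1 + Integral(x/cos(x), x)


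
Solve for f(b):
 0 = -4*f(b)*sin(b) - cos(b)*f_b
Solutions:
 f(b) = C1*cos(b)^4


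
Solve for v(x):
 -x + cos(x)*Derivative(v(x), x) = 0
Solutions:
 v(x) = C1 + Integral(x/cos(x), x)


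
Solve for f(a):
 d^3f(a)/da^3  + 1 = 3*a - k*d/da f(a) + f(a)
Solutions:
 f(a) = C1*exp(a*(-2*18^(1/3)*k/(sqrt(3)*sqrt(4*k^3 + 27) + 9)^(1/3) + 12^(1/3)*(sqrt(3)*sqrt(4*k^3 + 27) + 9)^(1/3))/6) + C2*exp(a*(-4*k/((-12^(1/3) + 2^(2/3)*3^(5/6)*I)*(sqrt(3)*sqrt(4*k^3 + 27) + 9)^(1/3)) - 12^(1/3)*(sqrt(3)*sqrt(4*k^3 + 27) + 9)^(1/3)/12 + 2^(2/3)*3^(5/6)*I*(sqrt(3)*sqrt(4*k^3 + 27) + 9)^(1/3)/12)) + C3*exp(a*(4*k/((12^(1/3) + 2^(2/3)*3^(5/6)*I)*(sqrt(3)*sqrt(4*k^3 + 27) + 9)^(1/3)) - 12^(1/3)*(sqrt(3)*sqrt(4*k^3 + 27) + 9)^(1/3)/12 - 2^(2/3)*3^(5/6)*I*(sqrt(3)*sqrt(4*k^3 + 27) + 9)^(1/3)/12)) - 3*a - 3*k + 1


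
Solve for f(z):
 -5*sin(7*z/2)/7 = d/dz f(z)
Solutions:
 f(z) = C1 + 10*cos(7*z/2)/49


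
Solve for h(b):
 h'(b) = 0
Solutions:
 h(b) = C1


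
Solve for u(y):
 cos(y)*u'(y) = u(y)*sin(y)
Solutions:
 u(y) = C1/cos(y)


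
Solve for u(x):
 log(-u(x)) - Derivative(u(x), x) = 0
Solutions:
 -li(-u(x)) = C1 + x


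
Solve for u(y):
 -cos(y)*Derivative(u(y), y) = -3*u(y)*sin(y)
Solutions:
 u(y) = C1/cos(y)^3


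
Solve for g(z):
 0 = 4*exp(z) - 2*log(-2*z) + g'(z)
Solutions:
 g(z) = C1 + 2*z*log(-z) + 2*z*(-1 + log(2)) - 4*exp(z)


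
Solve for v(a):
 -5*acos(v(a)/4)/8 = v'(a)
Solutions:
 Integral(1/acos(_y/4), (_y, v(a))) = C1 - 5*a/8


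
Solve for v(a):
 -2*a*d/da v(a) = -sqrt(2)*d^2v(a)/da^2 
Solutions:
 v(a) = C1 + C2*erfi(2^(3/4)*a/2)


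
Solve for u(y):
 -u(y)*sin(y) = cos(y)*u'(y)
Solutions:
 u(y) = C1*cos(y)


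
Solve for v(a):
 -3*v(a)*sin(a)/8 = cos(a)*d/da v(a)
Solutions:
 v(a) = C1*cos(a)^(3/8)


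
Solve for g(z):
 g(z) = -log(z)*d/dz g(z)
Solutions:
 g(z) = C1*exp(-li(z))


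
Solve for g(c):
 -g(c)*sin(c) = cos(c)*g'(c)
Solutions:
 g(c) = C1*cos(c)


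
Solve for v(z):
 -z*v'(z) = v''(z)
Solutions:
 v(z) = C1 + C2*erf(sqrt(2)*z/2)


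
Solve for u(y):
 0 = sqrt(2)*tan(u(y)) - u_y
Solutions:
 u(y) = pi - asin(C1*exp(sqrt(2)*y))
 u(y) = asin(C1*exp(sqrt(2)*y))


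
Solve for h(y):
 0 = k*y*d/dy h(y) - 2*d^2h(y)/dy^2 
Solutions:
 h(y) = Piecewise((-sqrt(pi)*C1*erf(y*sqrt(-k)/2)/sqrt(-k) - C2, (k > 0) | (k < 0)), (-C1*y - C2, True))


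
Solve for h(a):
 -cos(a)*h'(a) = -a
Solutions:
 h(a) = C1 + Integral(a/cos(a), a)


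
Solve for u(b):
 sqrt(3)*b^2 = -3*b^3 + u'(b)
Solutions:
 u(b) = C1 + 3*b^4/4 + sqrt(3)*b^3/3


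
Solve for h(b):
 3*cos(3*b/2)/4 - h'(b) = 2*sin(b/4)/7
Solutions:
 h(b) = C1 + sin(3*b/2)/2 + 8*cos(b/4)/7


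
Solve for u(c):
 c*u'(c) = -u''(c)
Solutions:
 u(c) = C1 + C2*erf(sqrt(2)*c/2)


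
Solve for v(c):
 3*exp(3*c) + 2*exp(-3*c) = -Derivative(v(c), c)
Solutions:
 v(c) = C1 - exp(3*c) + 2*exp(-3*c)/3


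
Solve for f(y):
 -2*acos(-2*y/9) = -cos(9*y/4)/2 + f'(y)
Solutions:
 f(y) = C1 - 2*y*acos(-2*y/9) - sqrt(81 - 4*y^2) + 2*sin(9*y/4)/9


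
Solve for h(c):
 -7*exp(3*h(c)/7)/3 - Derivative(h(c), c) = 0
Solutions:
 h(c) = 7*log(1/(C1 + 7*c))/3 + 7*log(7)/3
 h(c) = 7*log(7^(1/3)*(-1 - sqrt(3)*I)*(1/(C1 + 7*c))^(1/3)/2)
 h(c) = 7*log(7^(1/3)*(-1 + sqrt(3)*I)*(1/(C1 + 7*c))^(1/3)/2)


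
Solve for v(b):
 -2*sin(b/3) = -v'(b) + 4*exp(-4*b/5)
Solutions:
 v(b) = C1 - 6*cos(b/3) - 5*exp(-4*b/5)


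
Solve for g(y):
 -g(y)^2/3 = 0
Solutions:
 g(y) = 0


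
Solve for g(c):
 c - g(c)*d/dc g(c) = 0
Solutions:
 g(c) = -sqrt(C1 + c^2)
 g(c) = sqrt(C1 + c^2)


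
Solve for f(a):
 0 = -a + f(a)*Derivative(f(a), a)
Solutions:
 f(a) = -sqrt(C1 + a^2)
 f(a) = sqrt(C1 + a^2)


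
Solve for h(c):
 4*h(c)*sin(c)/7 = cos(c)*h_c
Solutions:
 h(c) = C1/cos(c)^(4/7)


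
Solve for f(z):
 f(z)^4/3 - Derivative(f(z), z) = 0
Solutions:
 f(z) = (-1/(C1 + z))^(1/3)
 f(z) = (-1/(C1 + z))^(1/3)*(-1 - sqrt(3)*I)/2
 f(z) = (-1/(C1 + z))^(1/3)*(-1 + sqrt(3)*I)/2


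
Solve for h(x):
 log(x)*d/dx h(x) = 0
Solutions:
 h(x) = C1


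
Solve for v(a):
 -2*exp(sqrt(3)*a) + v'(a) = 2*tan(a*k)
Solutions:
 v(a) = C1 + 2*Piecewise((-log(cos(a*k))/k, Ne(k, 0)), (0, True)) + 2*sqrt(3)*exp(sqrt(3)*a)/3


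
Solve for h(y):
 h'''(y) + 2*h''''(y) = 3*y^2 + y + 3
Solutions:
 h(y) = C1 + C2*y + C3*y^2 + C4*exp(-y/2) + y^5/20 - 11*y^4/24 + 25*y^3/6


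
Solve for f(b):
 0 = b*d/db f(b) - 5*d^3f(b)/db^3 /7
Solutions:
 f(b) = C1 + Integral(C2*airyai(5^(2/3)*7^(1/3)*b/5) + C3*airybi(5^(2/3)*7^(1/3)*b/5), b)


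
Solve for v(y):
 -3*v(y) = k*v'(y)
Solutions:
 v(y) = C1*exp(-3*y/k)


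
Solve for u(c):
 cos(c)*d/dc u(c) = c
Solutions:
 u(c) = C1 + Integral(c/cos(c), c)


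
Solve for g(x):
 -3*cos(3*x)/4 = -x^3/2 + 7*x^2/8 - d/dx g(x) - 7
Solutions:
 g(x) = C1 - x^4/8 + 7*x^3/24 - 7*x + sin(3*x)/4


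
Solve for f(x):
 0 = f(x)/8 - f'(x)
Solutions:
 f(x) = C1*exp(x/8)


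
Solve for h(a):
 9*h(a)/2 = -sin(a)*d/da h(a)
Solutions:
 h(a) = C1*(cos(a) + 1)^(1/4)*(cos(a)^2 + 2*cos(a) + 1)/((cos(a) - 1)^(1/4)*(cos(a)^2 - 2*cos(a) + 1))


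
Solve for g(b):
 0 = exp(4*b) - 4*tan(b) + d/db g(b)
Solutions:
 g(b) = C1 - exp(4*b)/4 - 4*log(cos(b))


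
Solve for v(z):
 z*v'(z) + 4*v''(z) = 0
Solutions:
 v(z) = C1 + C2*erf(sqrt(2)*z/4)


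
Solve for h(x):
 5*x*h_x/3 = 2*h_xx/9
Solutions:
 h(x) = C1 + C2*erfi(sqrt(15)*x/2)


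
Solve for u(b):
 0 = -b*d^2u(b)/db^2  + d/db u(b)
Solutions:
 u(b) = C1 + C2*b^2


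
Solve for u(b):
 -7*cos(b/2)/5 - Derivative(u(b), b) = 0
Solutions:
 u(b) = C1 - 14*sin(b/2)/5


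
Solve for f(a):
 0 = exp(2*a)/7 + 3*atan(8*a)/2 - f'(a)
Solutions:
 f(a) = C1 + 3*a*atan(8*a)/2 + exp(2*a)/14 - 3*log(64*a^2 + 1)/32


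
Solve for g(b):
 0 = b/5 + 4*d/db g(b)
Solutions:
 g(b) = C1 - b^2/40


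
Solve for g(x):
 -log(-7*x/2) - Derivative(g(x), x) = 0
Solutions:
 g(x) = C1 - x*log(-x) + x*(-log(7) + log(2) + 1)


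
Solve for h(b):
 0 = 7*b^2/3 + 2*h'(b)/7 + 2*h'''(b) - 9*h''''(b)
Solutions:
 h(b) = C1 + C2*exp(b*(-7^(2/3)*(297*sqrt(57) + 2243)^(1/3) - 28*7^(1/3)/(297*sqrt(57) + 2243)^(1/3) + 28)/378)*sin(sqrt(3)*7^(1/3)*b*(-7^(1/3)*(297*sqrt(57) + 2243)^(1/3) + 28/(297*sqrt(57) + 2243)^(1/3))/378) + C3*exp(b*(-7^(2/3)*(297*sqrt(57) + 2243)^(1/3) - 28*7^(1/3)/(297*sqrt(57) + 2243)^(1/3) + 28)/378)*cos(sqrt(3)*7^(1/3)*b*(-7^(1/3)*(297*sqrt(57) + 2243)^(1/3) + 28/(297*sqrt(57) + 2243)^(1/3))/378) + C4*exp(b*(28*7^(1/3)/(297*sqrt(57) + 2243)^(1/3) + 14 + 7^(2/3)*(297*sqrt(57) + 2243)^(1/3))/189) - 49*b^3/18 + 343*b/3


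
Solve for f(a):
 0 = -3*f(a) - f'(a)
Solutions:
 f(a) = C1*exp(-3*a)


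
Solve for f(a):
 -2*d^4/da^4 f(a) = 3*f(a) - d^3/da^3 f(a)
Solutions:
 f(a) = C1*exp(a*(1 - 4*sqrt(1/16 + 4*2^(1/3)/(3 + sqrt(2039)*I)^(1/3) + 2^(2/3)*(3 + sqrt(2039)*I)^(1/3)/4))/8)*sin(a*sqrt(Abs(-1/8 + 4*2^(1/3)/(3 + sqrt(2039)*I)^(1/3) + 1/(32*sqrt(1/16 + 4*2^(1/3)/(3 + sqrt(2039)*I)^(1/3) + 2^(2/3)*(3 + sqrt(2039)*I)^(1/3)/4)) + 2^(2/3)*(3 + sqrt(2039)*I)^(1/3)/4))/2) + C2*exp(a*(1 - 4*sqrt(1/16 + 4*2^(1/3)/(3 + sqrt(2039)*I)^(1/3) + 2^(2/3)*(3 + sqrt(2039)*I)^(1/3)/4))/8)*cos(a*sqrt(-1/8 + 4*2^(1/3)/(3 + sqrt(2039)*I)^(1/3) + 1/(32*sqrt(1/16 + 4*2^(1/3)/(3 + sqrt(2039)*I)^(1/3) + 2^(2/3)*(3 + sqrt(2039)*I)^(1/3)/4)) + 2^(2/3)*(3 + sqrt(2039)*I)^(1/3)/4)/2) + C3*exp(a*(1 + 4*sqrt(1/16 + 4*2^(1/3)/(3 + sqrt(2039)*I)^(1/3) + 2^(2/3)*(3 + sqrt(2039)*I)^(1/3)/4))/8)*sin(a*sqrt(Abs(1/8 - 2^(2/3)*(3 + sqrt(2039)*I)^(1/3)/4 + 1/(32*sqrt(1/16 + 4*2^(1/3)/(3 + sqrt(2039)*I)^(1/3) + 2^(2/3)*(3 + sqrt(2039)*I)^(1/3)/4)) - 4*2^(1/3)/(3 + sqrt(2039)*I)^(1/3)))/2) + C4*exp(a*(1 + 4*sqrt(1/16 + 4*2^(1/3)/(3 + sqrt(2039)*I)^(1/3) + 2^(2/3)*(3 + sqrt(2039)*I)^(1/3)/4))/8)*cos(a*sqrt(-1/8 + 4*2^(1/3)/(3 + sqrt(2039)*I)^(1/3) - 1/(32*sqrt(1/16 + 4*2^(1/3)/(3 + sqrt(2039)*I)^(1/3) + 2^(2/3)*(3 + sqrt(2039)*I)^(1/3)/4)) + 2^(2/3)*(3 + sqrt(2039)*I)^(1/3)/4)/2)


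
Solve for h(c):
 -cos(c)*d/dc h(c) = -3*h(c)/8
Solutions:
 h(c) = C1*(sin(c) + 1)^(3/16)/(sin(c) - 1)^(3/16)


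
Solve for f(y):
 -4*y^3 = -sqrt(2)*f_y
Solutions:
 f(y) = C1 + sqrt(2)*y^4/2


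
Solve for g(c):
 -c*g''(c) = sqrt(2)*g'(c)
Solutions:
 g(c) = C1 + C2*c^(1 - sqrt(2))


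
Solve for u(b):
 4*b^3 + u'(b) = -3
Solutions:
 u(b) = C1 - b^4 - 3*b


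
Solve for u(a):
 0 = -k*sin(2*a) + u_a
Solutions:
 u(a) = C1 - k*cos(2*a)/2


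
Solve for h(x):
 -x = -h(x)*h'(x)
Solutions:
 h(x) = -sqrt(C1 + x^2)
 h(x) = sqrt(C1 + x^2)


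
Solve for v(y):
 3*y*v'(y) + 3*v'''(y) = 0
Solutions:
 v(y) = C1 + Integral(C2*airyai(-y) + C3*airybi(-y), y)


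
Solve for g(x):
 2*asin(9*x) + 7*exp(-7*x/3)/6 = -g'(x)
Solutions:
 g(x) = C1 - 2*x*asin(9*x) - 2*sqrt(1 - 81*x^2)/9 + exp(-7*x/3)/2


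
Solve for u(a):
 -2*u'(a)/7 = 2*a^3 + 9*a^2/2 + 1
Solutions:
 u(a) = C1 - 7*a^4/4 - 21*a^3/4 - 7*a/2


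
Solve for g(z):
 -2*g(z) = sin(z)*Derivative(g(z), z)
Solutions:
 g(z) = C1*(cos(z) + 1)/(cos(z) - 1)


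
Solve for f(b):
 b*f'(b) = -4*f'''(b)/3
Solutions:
 f(b) = C1 + Integral(C2*airyai(-6^(1/3)*b/2) + C3*airybi(-6^(1/3)*b/2), b)


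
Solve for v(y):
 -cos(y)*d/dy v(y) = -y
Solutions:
 v(y) = C1 + Integral(y/cos(y), y)


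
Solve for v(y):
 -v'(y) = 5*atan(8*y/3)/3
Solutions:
 v(y) = C1 - 5*y*atan(8*y/3)/3 + 5*log(64*y^2 + 9)/16


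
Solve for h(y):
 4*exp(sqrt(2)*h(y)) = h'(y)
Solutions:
 h(y) = sqrt(2)*(2*log(-1/(C1 + 4*y)) - log(2))/4


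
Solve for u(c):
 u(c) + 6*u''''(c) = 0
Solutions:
 u(c) = (C1*sin(2^(1/4)*3^(3/4)*c/6) + C2*cos(2^(1/4)*3^(3/4)*c/6))*exp(-2^(1/4)*3^(3/4)*c/6) + (C3*sin(2^(1/4)*3^(3/4)*c/6) + C4*cos(2^(1/4)*3^(3/4)*c/6))*exp(2^(1/4)*3^(3/4)*c/6)


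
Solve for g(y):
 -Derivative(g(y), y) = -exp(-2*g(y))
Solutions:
 g(y) = log(-sqrt(C1 + 2*y))
 g(y) = log(C1 + 2*y)/2


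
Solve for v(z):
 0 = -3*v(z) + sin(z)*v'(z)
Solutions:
 v(z) = C1*(cos(z) - 1)^(3/2)/(cos(z) + 1)^(3/2)


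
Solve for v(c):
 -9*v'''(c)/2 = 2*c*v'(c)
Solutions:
 v(c) = C1 + Integral(C2*airyai(-2^(2/3)*3^(1/3)*c/3) + C3*airybi(-2^(2/3)*3^(1/3)*c/3), c)


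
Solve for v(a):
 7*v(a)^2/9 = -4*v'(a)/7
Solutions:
 v(a) = 36/(C1 + 49*a)


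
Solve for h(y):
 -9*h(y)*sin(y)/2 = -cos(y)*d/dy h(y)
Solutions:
 h(y) = C1/cos(y)^(9/2)


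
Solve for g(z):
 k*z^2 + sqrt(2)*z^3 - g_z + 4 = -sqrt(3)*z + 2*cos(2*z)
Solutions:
 g(z) = C1 + k*z^3/3 + sqrt(2)*z^4/4 + sqrt(3)*z^2/2 + 4*z - sin(2*z)


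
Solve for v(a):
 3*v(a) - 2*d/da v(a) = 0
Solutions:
 v(a) = C1*exp(3*a/2)


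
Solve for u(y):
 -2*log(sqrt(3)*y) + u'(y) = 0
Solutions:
 u(y) = C1 + 2*y*log(y) - 2*y + y*log(3)


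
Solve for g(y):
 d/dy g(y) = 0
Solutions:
 g(y) = C1


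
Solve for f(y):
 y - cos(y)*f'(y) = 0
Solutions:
 f(y) = C1 + Integral(y/cos(y), y)


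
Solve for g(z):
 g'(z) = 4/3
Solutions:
 g(z) = C1 + 4*z/3


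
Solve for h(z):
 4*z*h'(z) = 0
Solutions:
 h(z) = C1


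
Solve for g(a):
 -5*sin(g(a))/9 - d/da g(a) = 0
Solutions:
 5*a/9 + log(cos(g(a)) - 1)/2 - log(cos(g(a)) + 1)/2 = C1


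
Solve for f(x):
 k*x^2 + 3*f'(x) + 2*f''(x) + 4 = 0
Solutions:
 f(x) = C1 + C2*exp(-3*x/2) - k*x^3/9 + 2*k*x^2/9 - 8*k*x/27 - 4*x/3


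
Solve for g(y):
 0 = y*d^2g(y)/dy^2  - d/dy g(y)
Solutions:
 g(y) = C1 + C2*y^2


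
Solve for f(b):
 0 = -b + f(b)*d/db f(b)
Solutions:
 f(b) = -sqrt(C1 + b^2)
 f(b) = sqrt(C1 + b^2)


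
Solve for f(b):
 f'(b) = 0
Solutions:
 f(b) = C1


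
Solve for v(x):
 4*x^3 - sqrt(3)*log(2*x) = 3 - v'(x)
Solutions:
 v(x) = C1 - x^4 + sqrt(3)*x*log(x) - sqrt(3)*x + sqrt(3)*x*log(2) + 3*x


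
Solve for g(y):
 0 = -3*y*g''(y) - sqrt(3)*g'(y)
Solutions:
 g(y) = C1 + C2*y^(1 - sqrt(3)/3)


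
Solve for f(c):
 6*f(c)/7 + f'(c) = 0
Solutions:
 f(c) = C1*exp(-6*c/7)


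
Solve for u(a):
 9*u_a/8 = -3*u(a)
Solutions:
 u(a) = C1*exp(-8*a/3)


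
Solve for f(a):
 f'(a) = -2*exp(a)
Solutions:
 f(a) = C1 - 2*exp(a)


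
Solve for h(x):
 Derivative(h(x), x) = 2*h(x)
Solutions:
 h(x) = C1*exp(2*x)


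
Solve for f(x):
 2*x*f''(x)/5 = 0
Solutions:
 f(x) = C1 + C2*x


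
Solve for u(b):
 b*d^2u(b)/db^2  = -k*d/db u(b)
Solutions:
 u(b) = C1 + b^(1 - re(k))*(C2*sin(log(b)*Abs(im(k))) + C3*cos(log(b)*im(k)))


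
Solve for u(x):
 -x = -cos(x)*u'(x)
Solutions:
 u(x) = C1 + Integral(x/cos(x), x)


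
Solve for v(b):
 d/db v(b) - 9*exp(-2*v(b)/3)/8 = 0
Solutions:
 v(b) = 3*log(-sqrt(C1 + 9*b)) - 3*log(6) + 3*log(3)/2
 v(b) = 3*log(C1 + 9*b)/2 - 3*log(6) + 3*log(3)/2


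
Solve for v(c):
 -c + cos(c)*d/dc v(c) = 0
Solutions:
 v(c) = C1 + Integral(c/cos(c), c)


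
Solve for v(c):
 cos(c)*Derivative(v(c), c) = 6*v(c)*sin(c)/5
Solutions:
 v(c) = C1/cos(c)^(6/5)


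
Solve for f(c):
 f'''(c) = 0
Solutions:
 f(c) = C1 + C2*c + C3*c^2


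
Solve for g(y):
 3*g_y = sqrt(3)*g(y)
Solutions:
 g(y) = C1*exp(sqrt(3)*y/3)


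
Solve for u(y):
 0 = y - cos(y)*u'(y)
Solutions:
 u(y) = C1 + Integral(y/cos(y), y)


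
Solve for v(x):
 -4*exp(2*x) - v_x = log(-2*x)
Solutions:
 v(x) = C1 - x*log(-x) + x*(1 - log(2)) - 2*exp(2*x)


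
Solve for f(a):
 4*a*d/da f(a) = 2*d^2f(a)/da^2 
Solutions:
 f(a) = C1 + C2*erfi(a)


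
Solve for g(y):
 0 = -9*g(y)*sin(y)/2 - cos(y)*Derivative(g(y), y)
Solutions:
 g(y) = C1*cos(y)^(9/2)


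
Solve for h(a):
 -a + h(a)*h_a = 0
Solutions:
 h(a) = -sqrt(C1 + a^2)
 h(a) = sqrt(C1 + a^2)


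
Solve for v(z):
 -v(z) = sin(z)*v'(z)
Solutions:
 v(z) = C1*sqrt(cos(z) + 1)/sqrt(cos(z) - 1)


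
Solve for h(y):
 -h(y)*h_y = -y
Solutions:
 h(y) = -sqrt(C1 + y^2)
 h(y) = sqrt(C1 + y^2)


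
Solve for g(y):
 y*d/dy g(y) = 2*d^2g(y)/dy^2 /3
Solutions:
 g(y) = C1 + C2*erfi(sqrt(3)*y/2)


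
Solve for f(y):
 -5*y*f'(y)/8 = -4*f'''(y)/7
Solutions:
 f(y) = C1 + Integral(C2*airyai(70^(1/3)*y/4) + C3*airybi(70^(1/3)*y/4), y)


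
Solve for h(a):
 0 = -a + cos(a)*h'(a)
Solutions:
 h(a) = C1 + Integral(a/cos(a), a)


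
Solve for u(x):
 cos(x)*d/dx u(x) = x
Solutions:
 u(x) = C1 + Integral(x/cos(x), x)


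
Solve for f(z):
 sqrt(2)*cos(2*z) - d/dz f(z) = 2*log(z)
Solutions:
 f(z) = C1 - 2*z*log(z) + 2*z + sqrt(2)*sin(2*z)/2


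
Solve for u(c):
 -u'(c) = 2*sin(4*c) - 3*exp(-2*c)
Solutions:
 u(c) = C1 + cos(4*c)/2 - 3*exp(-2*c)/2


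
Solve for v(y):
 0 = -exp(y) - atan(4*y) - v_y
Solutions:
 v(y) = C1 - y*atan(4*y) - exp(y) + log(16*y^2 + 1)/8


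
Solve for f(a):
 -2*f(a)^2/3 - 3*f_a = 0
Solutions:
 f(a) = 9/(C1 + 2*a)


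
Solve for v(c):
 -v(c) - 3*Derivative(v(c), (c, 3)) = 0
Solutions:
 v(c) = C3*exp(-3^(2/3)*c/3) + (C1*sin(3^(1/6)*c/2) + C2*cos(3^(1/6)*c/2))*exp(3^(2/3)*c/6)


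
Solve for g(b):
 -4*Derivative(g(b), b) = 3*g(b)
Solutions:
 g(b) = C1*exp(-3*b/4)


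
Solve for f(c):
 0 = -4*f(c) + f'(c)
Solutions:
 f(c) = C1*exp(4*c)


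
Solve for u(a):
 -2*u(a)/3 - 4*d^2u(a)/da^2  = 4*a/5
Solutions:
 u(a) = C1*sin(sqrt(6)*a/6) + C2*cos(sqrt(6)*a/6) - 6*a/5


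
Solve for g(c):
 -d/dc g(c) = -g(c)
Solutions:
 g(c) = C1*exp(c)


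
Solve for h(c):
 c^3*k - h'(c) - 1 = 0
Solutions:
 h(c) = C1 + c^4*k/4 - c


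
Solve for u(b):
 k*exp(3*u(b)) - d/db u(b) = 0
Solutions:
 u(b) = log(-1/(C1 + 3*b*k))/3
 u(b) = log((-1/(C1 + b*k))^(1/3)*(-3^(2/3) - 3*3^(1/6)*I)/6)
 u(b) = log((-1/(C1 + b*k))^(1/3)*(-3^(2/3) + 3*3^(1/6)*I)/6)


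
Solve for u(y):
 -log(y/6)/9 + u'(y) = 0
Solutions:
 u(y) = C1 + y*log(y)/9 - y*log(6)/9 - y/9


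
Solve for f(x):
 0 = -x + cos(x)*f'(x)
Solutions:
 f(x) = C1 + Integral(x/cos(x), x)


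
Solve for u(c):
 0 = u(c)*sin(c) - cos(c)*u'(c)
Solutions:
 u(c) = C1/cos(c)


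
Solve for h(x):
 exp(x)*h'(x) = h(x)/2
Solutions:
 h(x) = C1*exp(-exp(-x)/2)


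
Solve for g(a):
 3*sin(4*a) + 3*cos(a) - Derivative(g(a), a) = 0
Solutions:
 g(a) = C1 + 3*sin(a) - 3*cos(4*a)/4


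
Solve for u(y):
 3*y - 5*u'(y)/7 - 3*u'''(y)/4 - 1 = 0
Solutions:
 u(y) = C1 + C2*sin(2*sqrt(105)*y/21) + C3*cos(2*sqrt(105)*y/21) + 21*y^2/10 - 7*y/5


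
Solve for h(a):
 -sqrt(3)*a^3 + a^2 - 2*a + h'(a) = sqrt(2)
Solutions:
 h(a) = C1 + sqrt(3)*a^4/4 - a^3/3 + a^2 + sqrt(2)*a


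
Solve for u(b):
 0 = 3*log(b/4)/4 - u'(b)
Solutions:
 u(b) = C1 + 3*b*log(b)/4 - 3*b*log(2)/2 - 3*b/4


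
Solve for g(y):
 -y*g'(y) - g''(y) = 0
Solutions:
 g(y) = C1 + C2*erf(sqrt(2)*y/2)


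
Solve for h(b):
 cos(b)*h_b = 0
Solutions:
 h(b) = C1


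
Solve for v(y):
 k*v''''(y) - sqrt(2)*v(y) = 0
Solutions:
 v(y) = C1*exp(-2^(1/8)*y*(1/k)^(1/4)) + C2*exp(2^(1/8)*y*(1/k)^(1/4)) + C3*exp(-2^(1/8)*I*y*(1/k)^(1/4)) + C4*exp(2^(1/8)*I*y*(1/k)^(1/4))


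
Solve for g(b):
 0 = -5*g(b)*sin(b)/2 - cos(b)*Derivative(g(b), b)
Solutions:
 g(b) = C1*cos(b)^(5/2)


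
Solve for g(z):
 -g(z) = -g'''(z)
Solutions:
 g(z) = C3*exp(z) + (C1*sin(sqrt(3)*z/2) + C2*cos(sqrt(3)*z/2))*exp(-z/2)


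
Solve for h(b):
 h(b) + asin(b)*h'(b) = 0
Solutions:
 h(b) = C1*exp(-Integral(1/asin(b), b))


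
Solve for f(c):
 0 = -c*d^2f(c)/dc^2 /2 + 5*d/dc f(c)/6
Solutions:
 f(c) = C1 + C2*c^(8/3)


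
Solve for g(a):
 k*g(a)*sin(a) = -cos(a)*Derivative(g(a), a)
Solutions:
 g(a) = C1*exp(k*log(cos(a)))


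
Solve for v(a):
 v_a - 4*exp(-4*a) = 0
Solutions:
 v(a) = C1 - exp(-4*a)


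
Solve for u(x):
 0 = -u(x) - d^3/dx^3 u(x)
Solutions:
 u(x) = C3*exp(-x) + (C1*sin(sqrt(3)*x/2) + C2*cos(sqrt(3)*x/2))*exp(x/2)


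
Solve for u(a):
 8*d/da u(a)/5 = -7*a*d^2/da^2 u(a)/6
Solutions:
 u(a) = C1 + C2/a^(13/35)


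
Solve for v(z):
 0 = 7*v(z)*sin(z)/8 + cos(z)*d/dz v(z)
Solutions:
 v(z) = C1*cos(z)^(7/8)


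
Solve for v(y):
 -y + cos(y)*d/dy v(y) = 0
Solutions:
 v(y) = C1 + Integral(y/cos(y), y)


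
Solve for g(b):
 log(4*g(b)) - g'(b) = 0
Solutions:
 -Integral(1/(log(_y) + 2*log(2)), (_y, g(b))) = C1 - b


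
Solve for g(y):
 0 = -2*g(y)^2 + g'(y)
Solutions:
 g(y) = -1/(C1 + 2*y)


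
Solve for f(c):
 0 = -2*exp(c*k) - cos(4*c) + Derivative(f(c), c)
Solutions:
 f(c) = C1 + sin(4*c)/4 + 2*exp(c*k)/k


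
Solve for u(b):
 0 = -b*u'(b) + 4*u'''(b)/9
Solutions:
 u(b) = C1 + Integral(C2*airyai(2^(1/3)*3^(2/3)*b/2) + C3*airybi(2^(1/3)*3^(2/3)*b/2), b)


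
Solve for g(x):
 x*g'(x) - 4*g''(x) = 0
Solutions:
 g(x) = C1 + C2*erfi(sqrt(2)*x/4)


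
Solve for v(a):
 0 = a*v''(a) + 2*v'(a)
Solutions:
 v(a) = C1 + C2/a


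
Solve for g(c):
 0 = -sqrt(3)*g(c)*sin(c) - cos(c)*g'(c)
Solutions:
 g(c) = C1*cos(c)^(sqrt(3))


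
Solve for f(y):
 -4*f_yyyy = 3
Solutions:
 f(y) = C1 + C2*y + C3*y^2 + C4*y^3 - y^4/32


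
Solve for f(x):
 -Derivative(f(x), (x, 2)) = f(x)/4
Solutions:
 f(x) = C1*sin(x/2) + C2*cos(x/2)


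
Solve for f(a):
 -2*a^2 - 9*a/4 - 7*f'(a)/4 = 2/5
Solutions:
 f(a) = C1 - 8*a^3/21 - 9*a^2/14 - 8*a/35


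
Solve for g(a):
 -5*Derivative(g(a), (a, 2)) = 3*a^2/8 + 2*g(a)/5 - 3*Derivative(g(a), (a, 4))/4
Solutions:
 g(a) = C1*exp(-sqrt(30)*a*sqrt(25 + sqrt(655))/15) + C2*exp(sqrt(30)*a*sqrt(25 + sqrt(655))/15) + C3*sin(sqrt(30)*a*sqrt(-25 + sqrt(655))/15) + C4*cos(sqrt(30)*a*sqrt(-25 + sqrt(655))/15) - 15*a^2/16 + 375/16


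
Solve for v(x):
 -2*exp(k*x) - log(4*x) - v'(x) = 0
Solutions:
 v(x) = C1 - x*log(x) + x*(1 - 2*log(2)) + Piecewise((-2*exp(k*x)/k, Ne(k, 0)), (-2*x, True))


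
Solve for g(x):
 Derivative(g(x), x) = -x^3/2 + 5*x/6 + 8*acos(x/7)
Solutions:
 g(x) = C1 - x^4/8 + 5*x^2/12 + 8*x*acos(x/7) - 8*sqrt(49 - x^2)


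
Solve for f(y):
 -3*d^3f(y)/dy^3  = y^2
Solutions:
 f(y) = C1 + C2*y + C3*y^2 - y^5/180


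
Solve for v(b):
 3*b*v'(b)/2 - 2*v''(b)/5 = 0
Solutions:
 v(b) = C1 + C2*erfi(sqrt(30)*b/4)


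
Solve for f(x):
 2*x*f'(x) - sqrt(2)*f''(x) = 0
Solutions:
 f(x) = C1 + C2*erfi(2^(3/4)*x/2)


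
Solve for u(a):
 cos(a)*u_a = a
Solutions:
 u(a) = C1 + Integral(a/cos(a), a)


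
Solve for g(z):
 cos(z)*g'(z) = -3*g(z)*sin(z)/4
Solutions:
 g(z) = C1*cos(z)^(3/4)


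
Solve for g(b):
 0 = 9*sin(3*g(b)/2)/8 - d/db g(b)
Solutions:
 -9*b/8 + log(cos(3*g(b)/2) - 1)/3 - log(cos(3*g(b)/2) + 1)/3 = C1


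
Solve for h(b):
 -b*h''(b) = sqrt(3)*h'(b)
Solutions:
 h(b) = C1 + C2*b^(1 - sqrt(3))


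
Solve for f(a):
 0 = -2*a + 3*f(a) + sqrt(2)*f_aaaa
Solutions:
 f(a) = 2*a/3 + (C1*sin(2^(3/8)*3^(1/4)*a/2) + C2*cos(2^(3/8)*3^(1/4)*a/2))*exp(-2^(3/8)*3^(1/4)*a/2) + (C3*sin(2^(3/8)*3^(1/4)*a/2) + C4*cos(2^(3/8)*3^(1/4)*a/2))*exp(2^(3/8)*3^(1/4)*a/2)


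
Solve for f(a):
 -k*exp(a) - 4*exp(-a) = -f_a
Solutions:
 f(a) = C1 + k*exp(a) - 4*exp(-a)


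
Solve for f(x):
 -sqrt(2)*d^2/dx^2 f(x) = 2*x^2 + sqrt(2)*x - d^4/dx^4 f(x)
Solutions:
 f(x) = C1 + C2*x + C3*exp(-2^(1/4)*x) + C4*exp(2^(1/4)*x) - sqrt(2)*x^4/12 - x^3/6 - x^2
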